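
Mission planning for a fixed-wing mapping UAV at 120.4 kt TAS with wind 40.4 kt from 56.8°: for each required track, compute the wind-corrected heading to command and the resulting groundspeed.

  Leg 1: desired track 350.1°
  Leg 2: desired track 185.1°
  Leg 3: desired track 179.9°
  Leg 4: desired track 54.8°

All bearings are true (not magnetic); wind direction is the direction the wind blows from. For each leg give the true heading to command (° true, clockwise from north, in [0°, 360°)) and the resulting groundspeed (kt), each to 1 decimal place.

Leg 1: heading=8.0°, groundspeed=98.6 kt
Leg 2: heading=169.8°, groundspeed=141.2 kt
Leg 3: heading=163.6°, groundspeed=137.6 kt
Leg 4: heading=55.5°, groundspeed=80.0 kt

Leg 1: desired track 350.1°; wind correction +17.9° → command heading 8.0°, groundspeed 98.6 kt
Leg 2: desired track 185.1°; wind correction -15.3° → command heading 169.8°, groundspeed 141.2 kt
Leg 3: desired track 179.9°; wind correction -16.3° → command heading 163.6°, groundspeed 137.6 kt
Leg 4: desired track 54.8°; wind correction +0.7° → command heading 55.5°, groundspeed 80.0 kt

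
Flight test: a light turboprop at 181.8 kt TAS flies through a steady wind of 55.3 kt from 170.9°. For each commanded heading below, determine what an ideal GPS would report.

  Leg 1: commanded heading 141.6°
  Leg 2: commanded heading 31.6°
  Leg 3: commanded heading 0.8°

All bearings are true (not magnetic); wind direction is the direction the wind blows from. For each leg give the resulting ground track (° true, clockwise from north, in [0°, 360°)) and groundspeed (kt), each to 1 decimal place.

Leg 1: heading 141.6°; drift -11.5° → track 130.1°, groundspeed 136.3 kt
Leg 2: heading 31.6°; drift -9.2° → track 22.4°, groundspeed 226.6 kt
Leg 3: heading 0.8°; drift -2.3° → track 358.5°, groundspeed 236.5 kt

Leg 1: track=130.1°, groundspeed=136.3 kt
Leg 2: track=22.4°, groundspeed=226.6 kt
Leg 3: track=358.5°, groundspeed=236.5 kt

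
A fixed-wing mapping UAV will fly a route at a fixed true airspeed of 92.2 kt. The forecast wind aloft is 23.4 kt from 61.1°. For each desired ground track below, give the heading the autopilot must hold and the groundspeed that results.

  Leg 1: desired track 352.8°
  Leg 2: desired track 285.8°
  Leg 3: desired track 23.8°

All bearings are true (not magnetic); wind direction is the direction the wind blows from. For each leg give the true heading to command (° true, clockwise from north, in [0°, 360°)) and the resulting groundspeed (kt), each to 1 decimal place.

Leg 1: desired track 352.8°; wind correction +13.6° → command heading 6.4°, groundspeed 80.9 kt
Leg 2: desired track 285.8°; wind correction +10.3° → command heading 296.1°, groundspeed 107.4 kt
Leg 3: desired track 23.8°; wind correction +8.8° → command heading 32.6°, groundspeed 72.5 kt

Leg 1: heading=6.4°, groundspeed=80.9 kt
Leg 2: heading=296.1°, groundspeed=107.4 kt
Leg 3: heading=32.6°, groundspeed=72.5 kt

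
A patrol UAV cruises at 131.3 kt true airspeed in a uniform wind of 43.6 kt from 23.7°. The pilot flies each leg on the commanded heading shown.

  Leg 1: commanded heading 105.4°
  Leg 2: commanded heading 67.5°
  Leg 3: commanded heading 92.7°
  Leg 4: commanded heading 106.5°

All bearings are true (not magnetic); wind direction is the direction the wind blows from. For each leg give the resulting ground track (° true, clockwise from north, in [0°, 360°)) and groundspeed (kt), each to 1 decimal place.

Leg 1: heading 105.4°; drift +19.0° → track 124.4°, groundspeed 132.2 kt
Leg 2: heading 67.5°; drift +16.8° → track 84.3°, groundspeed 104.3 kt
Leg 3: heading 92.7°; drift +19.4° → track 112.1°, groundspeed 122.6 kt
Leg 4: heading 106.5°; drift +19.0° → track 125.5°, groundspeed 133.1 kt

Leg 1: track=124.4°, groundspeed=132.2 kt
Leg 2: track=84.3°, groundspeed=104.3 kt
Leg 3: track=112.1°, groundspeed=122.6 kt
Leg 4: track=125.5°, groundspeed=133.1 kt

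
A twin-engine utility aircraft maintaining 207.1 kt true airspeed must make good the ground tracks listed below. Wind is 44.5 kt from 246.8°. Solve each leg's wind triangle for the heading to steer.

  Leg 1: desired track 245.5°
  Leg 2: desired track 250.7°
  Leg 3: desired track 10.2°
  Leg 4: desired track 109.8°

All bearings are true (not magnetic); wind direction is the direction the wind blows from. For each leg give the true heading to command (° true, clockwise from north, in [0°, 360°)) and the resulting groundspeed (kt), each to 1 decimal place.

Leg 1: heading=245.8°, groundspeed=162.6 kt
Leg 2: heading=249.9°, groundspeed=162.7 kt
Leg 3: heading=359.9°, groundspeed=228.2 kt
Leg 4: heading=118.2°, groundspeed=237.4 kt

Leg 1: desired track 245.5°; wind correction +0.3° → command heading 245.8°, groundspeed 162.6 kt
Leg 2: desired track 250.7°; wind correction -0.8° → command heading 249.9°, groundspeed 162.7 kt
Leg 3: desired track 10.2°; wind correction -10.3° → command heading 359.9°, groundspeed 228.2 kt
Leg 4: desired track 109.8°; wind correction +8.4° → command heading 118.2°, groundspeed 237.4 kt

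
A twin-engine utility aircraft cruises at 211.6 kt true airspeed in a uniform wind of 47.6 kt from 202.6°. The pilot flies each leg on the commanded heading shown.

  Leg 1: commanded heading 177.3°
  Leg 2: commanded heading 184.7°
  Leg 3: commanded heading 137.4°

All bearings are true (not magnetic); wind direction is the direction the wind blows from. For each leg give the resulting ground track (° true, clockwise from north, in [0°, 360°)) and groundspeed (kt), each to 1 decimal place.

Leg 1: track=170.4°, groundspeed=169.8 kt
Leg 2: track=179.7°, groundspeed=166.9 kt
Leg 3: track=124.7°, groundspeed=196.4 kt

Leg 1: heading 177.3°; drift -6.9° → track 170.4°, groundspeed 169.8 kt
Leg 2: heading 184.7°; drift -5.0° → track 179.7°, groundspeed 166.9 kt
Leg 3: heading 137.4°; drift -12.7° → track 124.7°, groundspeed 196.4 kt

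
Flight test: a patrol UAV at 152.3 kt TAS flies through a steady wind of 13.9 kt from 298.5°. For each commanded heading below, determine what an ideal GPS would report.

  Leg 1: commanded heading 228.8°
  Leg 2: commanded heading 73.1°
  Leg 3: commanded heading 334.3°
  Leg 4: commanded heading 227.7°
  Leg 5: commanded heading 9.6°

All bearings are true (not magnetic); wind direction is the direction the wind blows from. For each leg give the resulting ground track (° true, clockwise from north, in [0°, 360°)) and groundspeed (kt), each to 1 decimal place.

Leg 1: heading 228.8°; drift -5.1° → track 223.7°, groundspeed 148.1 kt
Leg 2: heading 73.1°; drift +3.5° → track 76.6°, groundspeed 162.4 kt
Leg 3: heading 334.3°; drift +3.3° → track 337.6°, groundspeed 141.3 kt
Leg 4: heading 227.7°; drift -5.1° → track 222.6°, groundspeed 148.3 kt
Leg 5: heading 9.6°; drift +5.1° → track 14.7°, groundspeed 148.4 kt

Leg 1: track=223.7°, groundspeed=148.1 kt
Leg 2: track=76.6°, groundspeed=162.4 kt
Leg 3: track=337.6°, groundspeed=141.3 kt
Leg 4: track=222.6°, groundspeed=148.3 kt
Leg 5: track=14.7°, groundspeed=148.4 kt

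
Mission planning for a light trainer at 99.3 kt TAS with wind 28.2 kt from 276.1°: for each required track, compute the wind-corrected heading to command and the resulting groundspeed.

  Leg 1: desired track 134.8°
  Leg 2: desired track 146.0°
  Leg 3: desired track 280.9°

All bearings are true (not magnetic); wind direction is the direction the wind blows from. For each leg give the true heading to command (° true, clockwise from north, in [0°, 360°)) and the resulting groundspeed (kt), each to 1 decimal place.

Leg 1: heading=145.0°, groundspeed=119.7 kt
Leg 2: heading=158.5°, groundspeed=115.1 kt
Leg 3: heading=279.5°, groundspeed=71.2 kt

Leg 1: desired track 134.8°; wind correction +10.2° → command heading 145.0°, groundspeed 119.7 kt
Leg 2: desired track 146.0°; wind correction +12.5° → command heading 158.5°, groundspeed 115.1 kt
Leg 3: desired track 280.9°; wind correction -1.4° → command heading 279.5°, groundspeed 71.2 kt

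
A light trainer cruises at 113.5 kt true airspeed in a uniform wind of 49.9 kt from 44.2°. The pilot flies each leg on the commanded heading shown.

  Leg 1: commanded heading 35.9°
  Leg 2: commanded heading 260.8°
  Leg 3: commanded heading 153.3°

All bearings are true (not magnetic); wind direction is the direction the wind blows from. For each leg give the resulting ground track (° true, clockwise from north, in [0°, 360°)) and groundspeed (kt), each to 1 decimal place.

Leg 1: track=29.5°, groundspeed=64.5 kt
Leg 2: track=249.8°, groundspeed=156.4 kt
Leg 3: track=173.3°, groundspeed=138.1 kt

Leg 1: heading 35.9°; drift -6.4° → track 29.5°, groundspeed 64.5 kt
Leg 2: heading 260.8°; drift -11.0° → track 249.8°, groundspeed 156.4 kt
Leg 3: heading 153.3°; drift +20.0° → track 173.3°, groundspeed 138.1 kt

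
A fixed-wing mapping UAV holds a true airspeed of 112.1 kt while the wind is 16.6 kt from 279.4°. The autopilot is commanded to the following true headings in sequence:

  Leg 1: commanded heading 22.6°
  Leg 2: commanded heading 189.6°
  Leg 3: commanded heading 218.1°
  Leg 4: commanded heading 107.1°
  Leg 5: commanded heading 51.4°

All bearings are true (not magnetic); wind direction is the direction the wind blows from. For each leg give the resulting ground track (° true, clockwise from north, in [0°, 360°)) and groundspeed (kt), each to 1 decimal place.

Leg 1: heading 22.6°; drift +7.9° → track 30.5°, groundspeed 117.0 kt
Leg 2: heading 189.6°; drift -8.4° → track 181.2°, groundspeed 113.3 kt
Leg 3: heading 218.1°; drift -8.0° → track 210.1°, groundspeed 105.1 kt
Leg 4: heading 107.1°; drift -1.0° → track 106.1°, groundspeed 128.6 kt
Leg 5: heading 51.4°; drift +5.7° → track 57.1°, groundspeed 123.8 kt

Leg 1: track=30.5°, groundspeed=117.0 kt
Leg 2: track=181.2°, groundspeed=113.3 kt
Leg 3: track=210.1°, groundspeed=105.1 kt
Leg 4: track=106.1°, groundspeed=128.6 kt
Leg 5: track=57.1°, groundspeed=123.8 kt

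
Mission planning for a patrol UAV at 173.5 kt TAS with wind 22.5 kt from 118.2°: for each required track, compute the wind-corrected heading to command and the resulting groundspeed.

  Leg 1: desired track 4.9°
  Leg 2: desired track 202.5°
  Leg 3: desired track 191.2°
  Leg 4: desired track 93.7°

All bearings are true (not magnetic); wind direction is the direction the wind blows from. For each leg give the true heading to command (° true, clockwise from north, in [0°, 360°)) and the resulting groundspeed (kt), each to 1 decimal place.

Leg 1: heading=11.7°, groundspeed=181.2 kt
Leg 2: heading=195.1°, groundspeed=169.8 kt
Leg 3: heading=184.1°, groundspeed=165.6 kt
Leg 4: heading=96.8°, groundspeed=152.8 kt

Leg 1: desired track 4.9°; wind correction +6.8° → command heading 11.7°, groundspeed 181.2 kt
Leg 2: desired track 202.5°; wind correction -7.4° → command heading 195.1°, groundspeed 169.8 kt
Leg 3: desired track 191.2°; wind correction -7.1° → command heading 184.1°, groundspeed 165.6 kt
Leg 4: desired track 93.7°; wind correction +3.1° → command heading 96.8°, groundspeed 152.8 kt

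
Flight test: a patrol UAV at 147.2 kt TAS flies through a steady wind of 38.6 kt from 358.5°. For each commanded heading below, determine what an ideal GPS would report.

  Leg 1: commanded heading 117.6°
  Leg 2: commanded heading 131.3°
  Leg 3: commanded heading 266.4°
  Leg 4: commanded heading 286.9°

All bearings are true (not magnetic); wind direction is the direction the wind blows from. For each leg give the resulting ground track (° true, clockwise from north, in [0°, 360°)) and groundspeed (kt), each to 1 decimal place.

Leg 1: track=129.1°, groundspeed=169.4 kt
Leg 2: track=140.6°, groundspeed=175.7 kt
Leg 3: track=251.8°, groundspeed=153.5 kt
Leg 4: track=271.7°, groundspeed=139.9 kt

Leg 1: heading 117.6°; drift +11.5° → track 129.1°, groundspeed 169.4 kt
Leg 2: heading 131.3°; drift +9.3° → track 140.6°, groundspeed 175.7 kt
Leg 3: heading 266.4°; drift -14.6° → track 251.8°, groundspeed 153.5 kt
Leg 4: heading 286.9°; drift -15.2° → track 271.7°, groundspeed 139.9 kt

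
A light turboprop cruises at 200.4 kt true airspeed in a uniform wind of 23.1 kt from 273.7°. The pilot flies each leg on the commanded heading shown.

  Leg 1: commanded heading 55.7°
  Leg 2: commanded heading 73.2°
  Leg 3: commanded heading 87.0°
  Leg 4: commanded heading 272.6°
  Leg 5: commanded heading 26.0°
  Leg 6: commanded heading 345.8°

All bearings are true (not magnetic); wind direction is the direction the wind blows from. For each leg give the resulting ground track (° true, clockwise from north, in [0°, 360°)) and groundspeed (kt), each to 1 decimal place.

Leg 1: track=59.4°, groundspeed=219.1 kt
Leg 2: track=75.3°, groundspeed=222.2 kt
Leg 3: track=87.7°, groundspeed=223.4 kt
Leg 4: track=272.5°, groundspeed=177.3 kt
Leg 5: track=31.8°, groundspeed=210.3 kt
Leg 6: track=352.3°, groundspeed=194.5 kt

Leg 1: heading 55.7°; drift +3.7° → track 59.4°, groundspeed 219.1 kt
Leg 2: heading 73.2°; drift +2.1° → track 75.3°, groundspeed 222.2 kt
Leg 3: heading 87.0°; drift +0.7° → track 87.7°, groundspeed 223.4 kt
Leg 4: heading 272.6°; drift -0.1° → track 272.5°, groundspeed 177.3 kt
Leg 5: heading 26.0°; drift +5.8° → track 31.8°, groundspeed 210.3 kt
Leg 6: heading 345.8°; drift +6.5° → track 352.3°, groundspeed 194.5 kt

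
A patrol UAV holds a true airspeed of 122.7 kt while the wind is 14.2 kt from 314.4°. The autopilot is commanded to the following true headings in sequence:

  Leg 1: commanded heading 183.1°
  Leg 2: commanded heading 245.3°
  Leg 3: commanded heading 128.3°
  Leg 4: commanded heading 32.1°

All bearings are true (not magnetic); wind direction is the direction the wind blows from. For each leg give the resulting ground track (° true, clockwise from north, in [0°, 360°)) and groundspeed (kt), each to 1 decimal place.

Leg 1: track=178.5°, groundspeed=132.5 kt
Leg 2: track=238.9°, groundspeed=118.4 kt
Leg 3: track=128.9°, groundspeed=136.8 kt
Leg 4: track=38.7°, groundspeed=120.5 kt

Leg 1: heading 183.1°; drift -4.6° → track 178.5°, groundspeed 132.5 kt
Leg 2: heading 245.3°; drift -6.4° → track 238.9°, groundspeed 118.4 kt
Leg 3: heading 128.3°; drift +0.6° → track 128.9°, groundspeed 136.8 kt
Leg 4: heading 32.1°; drift +6.6° → track 38.7°, groundspeed 120.5 kt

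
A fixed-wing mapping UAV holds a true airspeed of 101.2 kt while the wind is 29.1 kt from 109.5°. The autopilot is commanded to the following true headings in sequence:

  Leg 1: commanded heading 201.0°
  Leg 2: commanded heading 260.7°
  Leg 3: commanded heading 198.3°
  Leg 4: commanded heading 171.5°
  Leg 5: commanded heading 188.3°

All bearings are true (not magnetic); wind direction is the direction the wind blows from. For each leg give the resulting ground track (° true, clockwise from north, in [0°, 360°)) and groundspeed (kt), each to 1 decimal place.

Leg 1: track=216.9°, groundspeed=106.0 kt
Leg 2: track=267.0°, groundspeed=127.5 kt
Leg 3: track=214.4°, groundspeed=104.7 kt
Leg 4: track=187.9°, groundspeed=91.2 kt
Leg 5: track=204.9°, groundspeed=99.7 kt

Leg 1: heading 201.0°; drift +15.9° → track 216.9°, groundspeed 106.0 kt
Leg 2: heading 260.7°; drift +6.3° → track 267.0°, groundspeed 127.5 kt
Leg 3: heading 198.3°; drift +16.1° → track 214.4°, groundspeed 104.7 kt
Leg 4: heading 171.5°; drift +16.4° → track 187.9°, groundspeed 91.2 kt
Leg 5: heading 188.3°; drift +16.6° → track 204.9°, groundspeed 99.7 kt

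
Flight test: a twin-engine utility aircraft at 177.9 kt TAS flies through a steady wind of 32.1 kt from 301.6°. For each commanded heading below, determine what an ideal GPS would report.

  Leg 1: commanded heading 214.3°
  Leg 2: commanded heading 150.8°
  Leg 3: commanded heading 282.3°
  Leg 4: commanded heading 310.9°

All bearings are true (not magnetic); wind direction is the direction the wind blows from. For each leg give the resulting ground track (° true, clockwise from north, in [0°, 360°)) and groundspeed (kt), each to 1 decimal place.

Leg 1: track=204.0°, groundspeed=179.3 kt
Leg 2: track=146.5°, groundspeed=206.5 kt
Leg 3: track=278.2°, groundspeed=148.0 kt
Leg 4: track=312.9°, groundspeed=146.3 kt

Leg 1: heading 214.3°; drift -10.3° → track 204.0°, groundspeed 179.3 kt
Leg 2: heading 150.8°; drift -4.3° → track 146.5°, groundspeed 206.5 kt
Leg 3: heading 282.3°; drift -4.1° → track 278.2°, groundspeed 148.0 kt
Leg 4: heading 310.9°; drift +2.0° → track 312.9°, groundspeed 146.3 kt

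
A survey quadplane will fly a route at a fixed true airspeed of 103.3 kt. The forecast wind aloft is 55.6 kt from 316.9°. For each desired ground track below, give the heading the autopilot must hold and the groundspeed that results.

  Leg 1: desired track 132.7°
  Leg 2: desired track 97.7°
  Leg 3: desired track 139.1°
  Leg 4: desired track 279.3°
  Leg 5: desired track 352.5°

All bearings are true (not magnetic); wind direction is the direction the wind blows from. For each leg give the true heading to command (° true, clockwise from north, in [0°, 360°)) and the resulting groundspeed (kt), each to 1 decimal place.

Leg 1: desired track 132.7°; wind correction -2.3° → command heading 130.4°, groundspeed 158.7 kt
Leg 2: desired track 97.7°; wind correction -19.9° → command heading 77.8°, groundspeed 140.2 kt
Leg 3: desired track 139.1°; wind correction +1.2° → command heading 140.3°, groundspeed 158.8 kt
Leg 4: desired track 279.3°; wind correction +19.2° → command heading 298.5°, groundspeed 53.5 kt
Leg 5: desired track 352.5°; wind correction -18.3° → command heading 334.2°, groundspeed 52.9 kt

Leg 1: heading=130.4°, groundspeed=158.7 kt
Leg 2: heading=77.8°, groundspeed=140.2 kt
Leg 3: heading=140.3°, groundspeed=158.8 kt
Leg 4: heading=298.5°, groundspeed=53.5 kt
Leg 5: heading=334.2°, groundspeed=52.9 kt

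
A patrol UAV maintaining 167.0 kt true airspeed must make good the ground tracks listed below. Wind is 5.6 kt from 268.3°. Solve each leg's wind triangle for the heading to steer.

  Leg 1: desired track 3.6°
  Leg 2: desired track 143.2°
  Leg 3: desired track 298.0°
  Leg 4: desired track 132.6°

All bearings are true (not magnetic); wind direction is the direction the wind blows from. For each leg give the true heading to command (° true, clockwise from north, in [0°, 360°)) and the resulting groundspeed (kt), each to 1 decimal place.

Leg 1: heading=1.7°, groundspeed=167.4 kt
Leg 2: heading=144.8°, groundspeed=170.2 kt
Leg 3: heading=297.0°, groundspeed=162.1 kt
Leg 4: heading=133.9°, groundspeed=171.0 kt

Leg 1: desired track 3.6°; wind correction -1.9° → command heading 1.7°, groundspeed 167.4 kt
Leg 2: desired track 143.2°; wind correction +1.6° → command heading 144.8°, groundspeed 170.2 kt
Leg 3: desired track 298.0°; wind correction -1.0° → command heading 297.0°, groundspeed 162.1 kt
Leg 4: desired track 132.6°; wind correction +1.3° → command heading 133.9°, groundspeed 171.0 kt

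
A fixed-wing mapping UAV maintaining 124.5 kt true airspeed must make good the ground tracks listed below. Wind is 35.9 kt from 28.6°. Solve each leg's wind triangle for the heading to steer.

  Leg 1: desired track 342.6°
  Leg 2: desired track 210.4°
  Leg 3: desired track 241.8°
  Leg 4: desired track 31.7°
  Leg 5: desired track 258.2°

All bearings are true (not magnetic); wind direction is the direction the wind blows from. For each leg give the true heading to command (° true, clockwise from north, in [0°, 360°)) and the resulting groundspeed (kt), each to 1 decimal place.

Leg 1: desired track 342.6°; wind correction +12.0° → command heading 354.6°, groundspeed 96.9 kt
Leg 2: desired track 210.4°; wind correction +0.5° → command heading 210.9°, groundspeed 160.4 kt
Leg 3: desired track 241.8°; wind correction +9.1° → command heading 250.9°, groundspeed 153.0 kt
Leg 4: desired track 31.7°; wind correction -0.9° → command heading 30.8°, groundspeed 88.6 kt
Leg 5: desired track 258.2°; wind correction +12.7° → command heading 270.9°, groundspeed 144.7 kt

Leg 1: heading=354.6°, groundspeed=96.9 kt
Leg 2: heading=210.9°, groundspeed=160.4 kt
Leg 3: heading=250.9°, groundspeed=153.0 kt
Leg 4: heading=30.8°, groundspeed=88.6 kt
Leg 5: heading=270.9°, groundspeed=144.7 kt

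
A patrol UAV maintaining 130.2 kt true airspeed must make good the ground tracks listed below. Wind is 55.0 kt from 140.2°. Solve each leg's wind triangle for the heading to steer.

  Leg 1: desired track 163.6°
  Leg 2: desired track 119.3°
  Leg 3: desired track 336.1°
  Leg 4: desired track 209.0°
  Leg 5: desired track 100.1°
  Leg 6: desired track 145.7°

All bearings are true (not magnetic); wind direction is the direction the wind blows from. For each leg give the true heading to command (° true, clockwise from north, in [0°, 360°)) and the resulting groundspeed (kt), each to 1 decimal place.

Leg 1: heading=153.9°, groundspeed=77.9 kt
Leg 2: heading=128.0°, groundspeed=77.3 kt
Leg 3: heading=342.7°, groundspeed=182.2 kt
Leg 4: heading=185.8°, groundspeed=99.8 kt
Leg 5: heading=115.9°, groundspeed=83.2 kt
Leg 6: heading=143.4°, groundspeed=75.3 kt

Leg 1: desired track 163.6°; wind correction -9.7° → command heading 153.9°, groundspeed 77.9 kt
Leg 2: desired track 119.3°; wind correction +8.7° → command heading 128.0°, groundspeed 77.3 kt
Leg 3: desired track 336.1°; wind correction +6.6° → command heading 342.7°, groundspeed 182.2 kt
Leg 4: desired track 209.0°; wind correction -23.2° → command heading 185.8°, groundspeed 99.8 kt
Leg 5: desired track 100.1°; wind correction +15.8° → command heading 115.9°, groundspeed 83.2 kt
Leg 6: desired track 145.7°; wind correction -2.3° → command heading 143.4°, groundspeed 75.3 kt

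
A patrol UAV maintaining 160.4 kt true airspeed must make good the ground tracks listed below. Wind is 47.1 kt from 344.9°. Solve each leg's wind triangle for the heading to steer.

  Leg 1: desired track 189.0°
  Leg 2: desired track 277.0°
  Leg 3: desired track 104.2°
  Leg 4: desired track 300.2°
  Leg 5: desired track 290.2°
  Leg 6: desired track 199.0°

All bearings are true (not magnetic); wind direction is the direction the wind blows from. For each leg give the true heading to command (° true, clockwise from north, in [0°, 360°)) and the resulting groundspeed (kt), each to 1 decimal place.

Leg 1: heading=195.9°, groundspeed=202.2 kt
Leg 2: heading=292.8°, groundspeed=136.6 kt
Leg 3: heading=89.4°, groundspeed=178.1 kt
Leg 4: heading=312.1°, groundspeed=123.5 kt
Leg 5: heading=304.1°, groundspeed=128.5 kt
Leg 6: heading=208.5°, groundspeed=197.2 kt

Leg 1: desired track 189.0°; wind correction +6.9° → command heading 195.9°, groundspeed 202.2 kt
Leg 2: desired track 277.0°; wind correction +15.8° → command heading 292.8°, groundspeed 136.6 kt
Leg 3: desired track 104.2°; wind correction -14.8° → command heading 89.4°, groundspeed 178.1 kt
Leg 4: desired track 300.2°; wind correction +11.9° → command heading 312.1°, groundspeed 123.5 kt
Leg 5: desired track 290.2°; wind correction +13.9° → command heading 304.1°, groundspeed 128.5 kt
Leg 6: desired track 199.0°; wind correction +9.5° → command heading 208.5°, groundspeed 197.2 kt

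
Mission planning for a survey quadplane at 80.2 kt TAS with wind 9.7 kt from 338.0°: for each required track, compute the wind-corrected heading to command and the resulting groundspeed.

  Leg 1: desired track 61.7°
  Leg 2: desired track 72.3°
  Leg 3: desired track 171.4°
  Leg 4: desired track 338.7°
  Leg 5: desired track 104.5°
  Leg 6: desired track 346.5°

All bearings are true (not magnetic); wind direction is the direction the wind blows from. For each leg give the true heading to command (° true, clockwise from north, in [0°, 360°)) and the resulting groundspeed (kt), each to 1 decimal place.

Leg 1: heading=54.8°, groundspeed=78.6 kt
Leg 2: heading=65.4°, groundspeed=80.3 kt
Leg 3: heading=173.0°, groundspeed=89.6 kt
Leg 4: heading=338.6°, groundspeed=70.5 kt
Leg 5: heading=98.9°, groundspeed=85.6 kt
Leg 6: heading=345.5°, groundspeed=70.6 kt

Leg 1: desired track 61.7°; wind correction -6.9° → command heading 54.8°, groundspeed 78.6 kt
Leg 2: desired track 72.3°; wind correction -6.9° → command heading 65.4°, groundspeed 80.3 kt
Leg 3: desired track 171.4°; wind correction +1.6° → command heading 173.0°, groundspeed 89.6 kt
Leg 4: desired track 338.7°; wind correction -0.1° → command heading 338.6°, groundspeed 70.5 kt
Leg 5: desired track 104.5°; wind correction -5.6° → command heading 98.9°, groundspeed 85.6 kt
Leg 6: desired track 346.5°; wind correction -1.0° → command heading 345.5°, groundspeed 70.6 kt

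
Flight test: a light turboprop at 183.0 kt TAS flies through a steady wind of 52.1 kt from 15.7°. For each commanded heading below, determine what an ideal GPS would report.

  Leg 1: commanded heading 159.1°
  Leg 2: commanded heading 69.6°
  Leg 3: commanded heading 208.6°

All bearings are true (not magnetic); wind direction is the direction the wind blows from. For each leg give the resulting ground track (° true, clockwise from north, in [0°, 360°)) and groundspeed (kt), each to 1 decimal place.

Leg 1: track=167.0°, groundspeed=227.0 kt
Leg 2: track=85.1°, groundspeed=158.0 kt
Leg 3: track=205.8°, groundspeed=234.1 kt

Leg 1: heading 159.1°; drift +7.9° → track 167.0°, groundspeed 227.0 kt
Leg 2: heading 69.6°; drift +15.5° → track 85.1°, groundspeed 158.0 kt
Leg 3: heading 208.6°; drift -2.8° → track 205.8°, groundspeed 234.1 kt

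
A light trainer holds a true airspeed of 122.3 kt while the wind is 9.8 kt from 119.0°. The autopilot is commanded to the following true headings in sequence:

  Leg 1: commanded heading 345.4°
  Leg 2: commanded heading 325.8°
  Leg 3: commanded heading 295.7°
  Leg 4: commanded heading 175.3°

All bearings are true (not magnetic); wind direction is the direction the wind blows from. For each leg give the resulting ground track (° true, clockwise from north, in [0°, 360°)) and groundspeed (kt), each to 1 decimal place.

Leg 1: track=342.3°, groundspeed=129.3 kt
Leg 2: track=323.9°, groundspeed=131.1 kt
Leg 3: track=295.9°, groundspeed=132.1 kt
Leg 4: track=179.3°, groundspeed=117.1 kt

Leg 1: heading 345.4°; drift -3.1° → track 342.3°, groundspeed 129.3 kt
Leg 2: heading 325.8°; drift -1.9° → track 323.9°, groundspeed 131.1 kt
Leg 3: heading 295.7°; drift +0.2° → track 295.9°, groundspeed 132.1 kt
Leg 4: heading 175.3°; drift +4.0° → track 179.3°, groundspeed 117.1 kt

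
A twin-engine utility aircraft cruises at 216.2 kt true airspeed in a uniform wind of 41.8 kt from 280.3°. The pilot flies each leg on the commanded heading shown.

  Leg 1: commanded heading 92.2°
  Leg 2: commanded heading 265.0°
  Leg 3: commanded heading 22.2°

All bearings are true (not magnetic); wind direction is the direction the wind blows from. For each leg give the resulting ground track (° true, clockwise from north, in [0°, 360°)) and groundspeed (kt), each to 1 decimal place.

Leg 1: track=93.5°, groundspeed=257.7 kt
Leg 2: track=261.4°, groundspeed=176.2 kt
Leg 3: track=32.5°, groundspeed=228.5 kt

Leg 1: heading 92.2°; drift +1.3° → track 93.5°, groundspeed 257.7 kt
Leg 2: heading 265.0°; drift -3.6° → track 261.4°, groundspeed 176.2 kt
Leg 3: heading 22.2°; drift +10.3° → track 32.5°, groundspeed 228.5 kt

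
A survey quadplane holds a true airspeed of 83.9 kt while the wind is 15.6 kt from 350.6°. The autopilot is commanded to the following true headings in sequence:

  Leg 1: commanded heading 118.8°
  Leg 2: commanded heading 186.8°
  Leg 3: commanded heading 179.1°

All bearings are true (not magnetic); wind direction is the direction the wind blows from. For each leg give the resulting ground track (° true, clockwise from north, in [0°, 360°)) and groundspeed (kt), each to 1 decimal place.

Leg 1: heading 118.8°; drift +7.5° → track 126.3°, groundspeed 94.3 kt
Leg 2: heading 186.8°; drift -2.5° → track 184.3°, groundspeed 99.0 kt
Leg 3: heading 179.1°; drift -1.3° → track 177.8°, groundspeed 99.4 kt

Leg 1: track=126.3°, groundspeed=94.3 kt
Leg 2: track=184.3°, groundspeed=99.0 kt
Leg 3: track=177.8°, groundspeed=99.4 kt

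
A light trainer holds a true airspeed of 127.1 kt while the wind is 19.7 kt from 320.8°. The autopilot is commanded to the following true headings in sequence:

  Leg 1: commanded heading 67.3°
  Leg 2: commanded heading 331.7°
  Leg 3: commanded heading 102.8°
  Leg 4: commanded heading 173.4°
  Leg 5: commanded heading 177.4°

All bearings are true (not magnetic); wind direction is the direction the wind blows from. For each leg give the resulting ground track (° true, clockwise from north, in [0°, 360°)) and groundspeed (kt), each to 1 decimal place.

Leg 1: track=75.4°, groundspeed=134.0 kt
Leg 2: track=333.7°, groundspeed=107.8 kt
Leg 3: track=107.7°, groundspeed=143.1 kt
Leg 4: track=169.2°, groundspeed=144.1 kt
Leg 5: track=172.7°, groundspeed=143.4 kt

Leg 1: heading 67.3°; drift +8.1° → track 75.4°, groundspeed 134.0 kt
Leg 2: heading 331.7°; drift +2.0° → track 333.7°, groundspeed 107.8 kt
Leg 3: heading 102.8°; drift +4.9° → track 107.7°, groundspeed 143.1 kt
Leg 4: heading 173.4°; drift -4.2° → track 169.2°, groundspeed 144.1 kt
Leg 5: heading 177.4°; drift -4.7° → track 172.7°, groundspeed 143.4 kt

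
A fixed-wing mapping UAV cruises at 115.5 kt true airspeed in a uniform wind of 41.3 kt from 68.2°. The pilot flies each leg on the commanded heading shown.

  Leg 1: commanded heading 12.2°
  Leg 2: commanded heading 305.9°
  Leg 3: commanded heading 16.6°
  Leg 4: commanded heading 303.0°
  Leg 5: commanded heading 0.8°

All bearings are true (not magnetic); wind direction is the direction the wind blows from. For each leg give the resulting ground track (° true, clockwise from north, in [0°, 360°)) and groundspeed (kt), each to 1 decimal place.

Leg 1: track=351.9°, groundspeed=98.5 kt
Leg 2: track=291.7°, groundspeed=141.9 kt
Leg 3: track=356.8°, groundspeed=95.5 kt
Leg 4: track=289.4°, groundspeed=143.3 kt
Leg 5: track=339.9°, groundspeed=106.7 kt

Leg 1: heading 12.2°; drift -20.3° → track 351.9°, groundspeed 98.5 kt
Leg 2: heading 305.9°; drift -14.2° → track 291.7°, groundspeed 141.9 kt
Leg 3: heading 16.6°; drift -19.8° → track 356.8°, groundspeed 95.5 kt
Leg 4: heading 303.0°; drift -13.6° → track 289.4°, groundspeed 143.3 kt
Leg 5: heading 0.8°; drift -20.9° → track 339.9°, groundspeed 106.7 kt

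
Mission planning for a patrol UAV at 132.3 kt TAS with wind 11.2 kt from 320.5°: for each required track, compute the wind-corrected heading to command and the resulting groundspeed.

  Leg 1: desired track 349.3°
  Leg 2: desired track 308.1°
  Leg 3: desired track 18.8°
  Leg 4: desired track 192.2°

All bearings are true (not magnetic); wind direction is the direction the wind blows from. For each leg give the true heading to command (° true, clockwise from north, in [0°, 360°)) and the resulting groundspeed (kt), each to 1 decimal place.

Leg 1: desired track 349.3°; wind correction -2.3° → command heading 347.0°, groundspeed 122.4 kt
Leg 2: desired track 308.1°; wind correction +1.0° → command heading 309.1°, groundspeed 121.3 kt
Leg 3: desired track 18.8°; wind correction -4.1° → command heading 14.7°, groundspeed 126.1 kt
Leg 4: desired track 192.2°; wind correction +3.8° → command heading 196.0°, groundspeed 138.9 kt

Leg 1: heading=347.0°, groundspeed=122.4 kt
Leg 2: heading=309.1°, groundspeed=121.3 kt
Leg 3: heading=14.7°, groundspeed=126.1 kt
Leg 4: heading=196.0°, groundspeed=138.9 kt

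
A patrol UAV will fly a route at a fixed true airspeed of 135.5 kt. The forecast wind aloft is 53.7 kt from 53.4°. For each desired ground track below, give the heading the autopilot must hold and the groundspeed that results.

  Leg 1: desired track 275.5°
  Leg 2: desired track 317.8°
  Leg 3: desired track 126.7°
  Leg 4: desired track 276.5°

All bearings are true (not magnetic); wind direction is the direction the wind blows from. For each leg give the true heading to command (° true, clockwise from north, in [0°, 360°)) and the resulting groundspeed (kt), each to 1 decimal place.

Leg 1: heading=290.9°, groundspeed=170.5 kt
Leg 2: heading=341.0°, groundspeed=129.8 kt
Leg 3: heading=104.4°, groundspeed=109.9 kt
Leg 4: heading=292.2°, groundspeed=169.6 kt

Leg 1: desired track 275.5°; wind correction +15.4° → command heading 290.9°, groundspeed 170.5 kt
Leg 2: desired track 317.8°; wind correction +23.2° → command heading 341.0°, groundspeed 129.8 kt
Leg 3: desired track 126.7°; wind correction -22.3° → command heading 104.4°, groundspeed 109.9 kt
Leg 4: desired track 276.5°; wind correction +15.7° → command heading 292.2°, groundspeed 169.6 kt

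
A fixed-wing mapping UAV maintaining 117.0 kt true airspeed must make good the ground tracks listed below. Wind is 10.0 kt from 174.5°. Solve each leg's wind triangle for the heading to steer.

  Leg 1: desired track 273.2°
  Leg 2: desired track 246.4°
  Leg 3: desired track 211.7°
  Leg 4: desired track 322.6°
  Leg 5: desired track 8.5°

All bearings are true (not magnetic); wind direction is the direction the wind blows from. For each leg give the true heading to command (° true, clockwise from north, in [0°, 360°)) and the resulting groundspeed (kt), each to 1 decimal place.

Leg 1: desired track 273.2°; wind correction -4.8° → command heading 268.4°, groundspeed 118.1 kt
Leg 2: desired track 246.4°; wind correction -4.7° → command heading 241.7°, groundspeed 113.5 kt
Leg 3: desired track 211.7°; wind correction -3.0° → command heading 208.7°, groundspeed 108.9 kt
Leg 4: desired track 322.6°; wind correction -2.6° → command heading 320.0°, groundspeed 125.4 kt
Leg 5: desired track 8.5°; wind correction +1.2° → command heading 9.7°, groundspeed 126.7 kt

Leg 1: heading=268.4°, groundspeed=118.1 kt
Leg 2: heading=241.7°, groundspeed=113.5 kt
Leg 3: heading=208.7°, groundspeed=108.9 kt
Leg 4: heading=320.0°, groundspeed=125.4 kt
Leg 5: heading=9.7°, groundspeed=126.7 kt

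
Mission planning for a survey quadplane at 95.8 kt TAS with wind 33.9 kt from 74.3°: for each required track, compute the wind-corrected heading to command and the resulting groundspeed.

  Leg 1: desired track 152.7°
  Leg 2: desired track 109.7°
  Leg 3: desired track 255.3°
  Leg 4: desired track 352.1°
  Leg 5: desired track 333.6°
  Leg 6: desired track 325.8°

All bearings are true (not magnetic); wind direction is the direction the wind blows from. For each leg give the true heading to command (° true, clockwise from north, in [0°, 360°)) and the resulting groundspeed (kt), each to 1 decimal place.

Leg 1: desired track 152.7°; wind correction -20.3° → command heading 132.4°, groundspeed 83.0 kt
Leg 2: desired track 109.7°; wind correction -11.8° → command heading 97.9°, groundspeed 66.1 kt
Leg 3: desired track 255.3°; wind correction +0.4° → command heading 255.7°, groundspeed 129.7 kt
Leg 4: desired track 352.1°; wind correction +20.5° → command heading 12.6°, groundspeed 85.1 kt
Leg 5: desired track 333.6°; wind correction +20.3° → command heading 353.9°, groundspeed 96.1 kt
Leg 6: desired track 325.8°; wind correction +19.6° → command heading 345.4°, groundspeed 101.0 kt

Leg 1: heading=132.4°, groundspeed=83.0 kt
Leg 2: heading=97.9°, groundspeed=66.1 kt
Leg 3: heading=255.7°, groundspeed=129.7 kt
Leg 4: heading=12.6°, groundspeed=85.1 kt
Leg 5: heading=353.9°, groundspeed=96.1 kt
Leg 6: heading=345.4°, groundspeed=101.0 kt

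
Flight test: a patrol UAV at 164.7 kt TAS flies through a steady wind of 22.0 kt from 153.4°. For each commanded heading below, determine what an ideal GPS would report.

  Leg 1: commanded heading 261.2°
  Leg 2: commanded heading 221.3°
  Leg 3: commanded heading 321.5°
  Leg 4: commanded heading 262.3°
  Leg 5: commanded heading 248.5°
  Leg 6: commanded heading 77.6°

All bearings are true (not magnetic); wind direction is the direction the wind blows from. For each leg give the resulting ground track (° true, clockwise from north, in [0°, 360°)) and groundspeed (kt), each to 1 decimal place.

Leg 1: heading 261.2°; drift +7.0° → track 268.2°, groundspeed 172.7 kt
Leg 2: heading 221.3°; drift +7.4° → track 228.7°, groundspeed 157.7 kt
Leg 3: heading 321.5°; drift +1.4° → track 322.9°, groundspeed 186.3 kt
Leg 4: heading 262.3°; drift +6.9° → track 269.2°, groundspeed 173.1 kt
Leg 5: heading 248.5°; drift +7.5° → track 256.0°, groundspeed 168.1 kt
Leg 6: heading 77.6°; drift -7.6° → track 70.0°, groundspeed 160.7 kt

Leg 1: track=268.2°, groundspeed=172.7 kt
Leg 2: track=228.7°, groundspeed=157.7 kt
Leg 3: track=322.9°, groundspeed=186.3 kt
Leg 4: track=269.2°, groundspeed=173.1 kt
Leg 5: track=256.0°, groundspeed=168.1 kt
Leg 6: track=70.0°, groundspeed=160.7 kt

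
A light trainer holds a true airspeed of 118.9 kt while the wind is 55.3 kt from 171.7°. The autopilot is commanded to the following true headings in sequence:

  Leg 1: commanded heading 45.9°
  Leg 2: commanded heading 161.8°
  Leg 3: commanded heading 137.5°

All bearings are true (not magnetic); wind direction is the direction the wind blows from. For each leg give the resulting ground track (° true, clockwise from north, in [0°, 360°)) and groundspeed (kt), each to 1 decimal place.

Leg 1: track=29.4°, groundspeed=157.8 kt
Leg 2: track=153.4°, groundspeed=65.1 kt
Leg 3: track=114.5°, groundspeed=79.5 kt

Leg 1: heading 45.9°; drift -16.5° → track 29.4°, groundspeed 157.8 kt
Leg 2: heading 161.8°; drift -8.4° → track 153.4°, groundspeed 65.1 kt
Leg 3: heading 137.5°; drift -23.0° → track 114.5°, groundspeed 79.5 kt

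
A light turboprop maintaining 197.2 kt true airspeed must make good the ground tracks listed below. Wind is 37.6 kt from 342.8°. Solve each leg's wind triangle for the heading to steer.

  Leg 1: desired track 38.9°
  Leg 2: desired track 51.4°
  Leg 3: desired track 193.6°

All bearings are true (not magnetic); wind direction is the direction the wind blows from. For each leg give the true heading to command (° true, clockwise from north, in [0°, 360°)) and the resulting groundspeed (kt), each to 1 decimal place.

Leg 1: heading=29.8°, groundspeed=173.7 kt
Leg 2: heading=41.2°, groundspeed=180.3 kt
Leg 3: heading=199.2°, groundspeed=228.6 kt

Leg 1: desired track 38.9°; wind correction -9.1° → command heading 29.8°, groundspeed 173.7 kt
Leg 2: desired track 51.4°; wind correction -10.2° → command heading 41.2°, groundspeed 180.3 kt
Leg 3: desired track 193.6°; wind correction +5.6° → command heading 199.2°, groundspeed 228.6 kt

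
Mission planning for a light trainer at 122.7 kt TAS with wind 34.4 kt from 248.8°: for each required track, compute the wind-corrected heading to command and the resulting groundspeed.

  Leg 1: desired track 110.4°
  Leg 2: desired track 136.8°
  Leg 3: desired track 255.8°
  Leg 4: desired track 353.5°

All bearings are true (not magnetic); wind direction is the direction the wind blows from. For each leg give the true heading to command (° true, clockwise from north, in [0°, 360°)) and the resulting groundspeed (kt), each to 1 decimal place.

Leg 1: heading=121.1°, groundspeed=146.3 kt
Leg 2: heading=151.9°, groundspeed=131.4 kt
Leg 3: heading=253.8°, groundspeed=88.5 kt
Leg 4: heading=337.8°, groundspeed=126.8 kt

Leg 1: desired track 110.4°; wind correction +10.7° → command heading 121.1°, groundspeed 146.3 kt
Leg 2: desired track 136.8°; wind correction +15.1° → command heading 151.9°, groundspeed 131.4 kt
Leg 3: desired track 255.8°; wind correction -2.0° → command heading 253.8°, groundspeed 88.5 kt
Leg 4: desired track 353.5°; wind correction -15.7° → command heading 337.8°, groundspeed 126.8 kt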